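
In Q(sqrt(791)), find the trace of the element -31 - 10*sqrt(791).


Tr(a + b*sqrt(d)) = (a + b*sqrt(d)) + (a - b*sqrt(d)) = 2a
= 2 * (-31)
= -62

-62


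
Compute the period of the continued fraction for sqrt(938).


Run the CF algorithm for sqrt(938).
a_0 = floor(sqrt(938)) = 30; set m_0=0, q_0=1.
Recurrence: m' = q*a - m,  q' = (d - m'^2)/q,  a' = floor((a_0 + m')/q').
  step 1: m=30, q=38, a=1
  step 2: m=8, q=23, a=1
  step 3: m=15, q=31, a=1
  step 4: m=16, q=22, a=2
  step 5: m=28, q=7, a=8
  step 6: m=28, q=22, a=2
  step 7: m=16, q=31, a=1
  step 8: m=15, q=23, a=1
  step 9: m=8, q=38, a=1
  step 10: m=30, q=1, a=60
a_10 = 2*a_0 = 60, so the period closes here.
sqrt(938) = [30; 1, 1, 1, 2, 8, 2, 1, 1, 1, 60]
Period length = 10

10


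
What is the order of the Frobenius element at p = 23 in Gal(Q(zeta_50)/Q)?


The Frobenius at p in Gal(Q(zeta_n)/Q) = (Z/nZ)* is the class of p, so its order is ord_50(23), the smallest k >= 1 with 23^k = 1 mod 50.
n = 50 = 2 * 5^2, phi(50) = 20; the order divides phi(n).
Divisors of 20: 1, 2, 4, 5, 10, 20
Repeated squaring mod 50: 23^1 = 23, 23^2 = 29, 23^4 = 41, 23^8 = 31, 23^16 = 11
Test divisors in increasing order:
  k=1: 23^1 = 23 mod 50
  k=2: 23^2 = 29 mod 50
  k=4: 23^4 = 41 mod 50
  k=5: 23^5 = 41 * 23 = 43 mod 50
  k=10: 23^10 = 31 * 29 = 49 mod 50
  k=20: 23^20 = 11 * 41 = 1 mod 50  <- first divisor giving 1
Order = 20

20


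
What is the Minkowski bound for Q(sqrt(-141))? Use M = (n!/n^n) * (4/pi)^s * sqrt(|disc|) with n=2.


d = -141, d mod 4 = 3, so disc(K) = 4d = -564; |disc(K)| = 564
Imaginary quadratic field, so n = 2, s = r2 = 1, r1 = 0
M = (n!/n^n) * (4/pi)^s * sqrt(|disc(K)|) = (2!/2^2) * (4/pi)^1 * sqrt(564)
= 0.5 * 1.273240 * 23.748684
= 15.1189

15.1189


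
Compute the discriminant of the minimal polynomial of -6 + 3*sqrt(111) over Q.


The element -6 + 3*sqrt(111) has minimal polynomial:
x^2 + 12*x - 963
Discriminant = (12)^2 - 4*(-963)
= 144 + 3852
= 3996

3996


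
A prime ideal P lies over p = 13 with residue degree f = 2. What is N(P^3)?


N(P^a) = p^(a*f)
= 13^(3*2)
= 13^6
= 4826809

4826809


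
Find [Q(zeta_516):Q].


The degree equals Euler's totient phi(516).
516 = 2^2 * 3 * 43
phi(516) = 168

168


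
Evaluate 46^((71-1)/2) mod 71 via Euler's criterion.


p = 71 is prime and the exponent is (p-1)/2 = 35, so by Euler's criterion 46^35 = (46/71) = +1 or -1 mod 71.
Compute by square-and-multiply:
  35 = 32 + 2 + 1 (binary 100011)
  Repeated squaring mod 71: 46^1 = 46, 46^2 = 57, 46^4 = 54, 46^8 = 5, 46^16 = 25, 46^32 = 57
  46^35 = 46^32 * 46^2 * 46^1 = 57 * 57 * 46 mod 71
    57 * 57 = 3249 = 54 mod 71
    54 * 46 = 2484 = 70 mod 71
  46^35 = 70 mod 71
Result 70 = p - 1 = -1 mod 71: 46 is a quadratic non-residue mod 71. As a residue in [0, p-1] the value is 70.
46^35 mod 71 = 70

70


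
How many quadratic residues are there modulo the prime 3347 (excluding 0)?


For prime p, the number of non-zero quadratic residues is (p-1)/2.
= (3347-1)/2
= 1673

1673


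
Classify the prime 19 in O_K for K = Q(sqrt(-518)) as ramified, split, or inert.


K = Q(sqrt(-518)). Since d mod 4 = 2, disc(K) = -2072.
Check p | disc: -2072 mod 19 = 18.
p does not divide disc. Compute Legendre symbol (d/p):
14^((19-1)/2) mod 19 = -1
(d/p) = -1, so p is inert: (p) stays prime with e=1, f=2, g=1.
Therefore p is inert.

inert


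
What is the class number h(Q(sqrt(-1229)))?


K = Q(sqrt(-1229)). d mod 4 = 3, so D = disc(K) = 4d = -4916
h(K) equals the number of primitive reduced positive-definite forms (a, b, c) = a*x^2 + b*x*y + c*y^2 with b^2 - 4ac = D,
where reduced means |b| <= a <= c, with b >= 0 whenever |b| = a or a = c, and primitive means gcd(a, b, c) = 1.
Reduced forces 3a^2 <= |D| = 4916, so 1 <= a <= 40; b must have the parity of D, and c = (b^2 - D)/(4a) must be an integer >= a.
Enumerate a = 1..40, b in [-a, a]:
  a=1: (1, 0, 1229)  [1]
  a=2: (2, 2, 615)  [1]
  a=3: (3, -2, 410), (3, 2, 410)  [2]
  a=4: none
  a=5: (5, -2, 246), (5, 2, 246)  [2]
  a=6: (6, -2, 205), (6, 2, 205)  [2]
  a=7..8: none
  a=9: (9, -4, 137), (9, 4, 137)  [2]
  a=10: (10, -2, 123), (10, 2, 123)  [2]
  a=11: (11, -10, 114), (11, 10, 114)  [2]
  a=12..14: none
  a=15: (15, -8, 83), (15, -2, 82), (15, 2, 82), (15, 8, 83)  [4]
  a=16..17: none
  a=18: (18, -14, 71), (18, 14, 71)  [2]
  a=19: (19, -10, 66), (19, 10, 66)  [2]
  a=20..21: none
  a=22: (22, -10, 57), (22, 10, 57)  [2]
  a=23: (23, -12, 55), (23, 12, 55)  [2]
  a=24: none
  a=25: (25, -22, 54), (25, 22, 54)  [2]
  a=26: none
  a=27: (27, -22, 50), (27, 22, 50)  [2]
  a=28..29: none
  a=30: (30, -22, 45), (30, -2, 41), (30, 2, 41), (30, 22, 45)  [4]
  a=31..32: none
  a=33: (33, -32, 45), (33, -10, 38), (33, 10, 38), (33, 32, 45)  [4]
  a=34..40: none
Total reduced forms: 1 + 1 + 2 + 2 + 2 + 2 + 2 + 2 + 4 + 2 + 2 + 2 + 2 + 2 + 2 + 4 + 4 = 38
h = 38

38


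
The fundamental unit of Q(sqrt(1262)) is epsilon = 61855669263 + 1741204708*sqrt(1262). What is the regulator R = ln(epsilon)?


epsilon = 61855669263 + 1741204708*sqrt(1262)
= 1.2371e+11
R = ln(1.2371e+11)
= 25.5412

25.5412


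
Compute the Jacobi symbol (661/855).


Compute (661/855) via quadratic reciprocity:
  reciprocity: (661/855) -> +(855/661)
  reduce: (194/661)
  pull out 2: (2/661) = -1  (since 661 mod 8 = 5)
  reciprocity: (97/661) -> +(661/97)
  reduce: (79/97)
  reciprocity: (79/97) -> +(97/79)
  reduce: (18/79)
  pull out 2: (2/79) = +1  (since 79 mod 8 = 7)
  reciprocity: (9/79) -> +(79/9)
  reduce: (7/9)
  reciprocity: (7/9) -> +(9/7)
  reduce: (2/7)
  pull out 2: (2/7) = +1  (since 7 mod 8 = 7)
  (1/7) = 1
Product of signs = -1

-1


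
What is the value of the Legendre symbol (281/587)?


p = 587 is prime, so compute (281/587) with the reciprocity algorithm (Jacobi-symbol steps: pull out 2s via (2/n), flip via reciprocity, reduce):
  reciprocity: (281/587) -> +(587/281)
  reduce: (25/281)
  reciprocity: (25/281) -> +(281/25)
  reduce: (6/25)
  pull out 2: (2/25) = +1  (since 25 mod 8 = 1)
  reciprocity: (3/25) -> +(25/3)
  reduce: (1/3)
  (1/3) = 1
Product of signs = 1
(281/587) = 1

1


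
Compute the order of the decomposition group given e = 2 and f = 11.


|D_P| = e * f
= 2 * 11
= 22

22


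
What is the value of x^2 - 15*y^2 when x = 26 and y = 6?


x^2 - d*y^2
= 26^2 - 15*6^2
= 676 - 540
= 136

136


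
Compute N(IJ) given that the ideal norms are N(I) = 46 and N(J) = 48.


N(IJ) = N(I) * N(J)
= 46 * 48
= 2208

2208


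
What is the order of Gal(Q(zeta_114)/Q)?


|Gal(Q(zeta_114)/Q)| = phi(114)
= 36

36


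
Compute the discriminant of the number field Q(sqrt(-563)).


For K = Q(sqrt(d)) with d squarefree: disc(K) = d if d = 1 mod 4, and disc(K) = 4d if d = 2 or 3 mod 4.
Here d = -563, and d mod 4 = 1.
d = 1 mod 4 (O_K = Z[(1+sqrt(d))/2]), so disc(K) = d = -563

-563


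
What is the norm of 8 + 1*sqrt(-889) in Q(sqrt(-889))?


N(a + b*sqrt(d)) = a^2 - d*b^2
= (8)^2 - (-889)*(1)^2
= 64 + 889
= 953

953


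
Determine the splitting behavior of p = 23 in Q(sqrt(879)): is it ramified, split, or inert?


K = Q(sqrt(879)). Since d mod 4 = 3, disc(K) = 3516.
Check p | disc: 3516 mod 23 = 20.
p does not divide disc. Compute Legendre symbol (d/p):
5^((23-1)/2) mod 23 = -1
(d/p) = -1, so p is inert: (p) stays prime with e=1, f=2, g=1.
Therefore p is inert.

inert


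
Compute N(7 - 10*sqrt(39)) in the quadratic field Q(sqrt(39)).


N(a + b*sqrt(d)) = a^2 - d*b^2
= (7)^2 - (39)*(-10)^2
= 49 - 3900
= -3851

-3851


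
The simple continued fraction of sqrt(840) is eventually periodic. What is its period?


Run the CF algorithm for sqrt(840).
a_0 = floor(sqrt(840)) = 28; set m_0=0, q_0=1.
Recurrence: m' = q*a - m,  q' = (d - m'^2)/q,  a' = floor((a_0 + m')/q').
  step 1: m=28, q=56, a=1
  step 2: m=28, q=1, a=56
a_2 = 2*a_0 = 56, so the period closes here.
sqrt(840) = [28; 1, 56]
Period length = 2

2


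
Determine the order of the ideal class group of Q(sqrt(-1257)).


K = Q(sqrt(-1257)). d mod 4 = 3, so D = disc(K) = 4d = -5028
h(K) equals the number of primitive reduced positive-definite forms (a, b, c) = a*x^2 + b*x*y + c*y^2 with b^2 - 4ac = D,
where reduced means |b| <= a <= c, with b >= 0 whenever |b| = a or a = c, and primitive means gcd(a, b, c) = 1.
Reduced forces 3a^2 <= |D| = 5028, so 1 <= a <= 40; b must have the parity of D, and c = (b^2 - D)/(4a) must be an integer >= a.
Enumerate a = 1..40, b in [-a, a]:
  a=1: (1, 0, 1257)  [1]
  a=2: (2, 2, 629)  [1]
  a=3: (3, 0, 419)  [1]
  a=4..5: none
  a=6: (6, 6, 211)  [1]
  a=7..12: none
  a=13: (13, -4, 97), (13, 4, 97)  [2]
  a=14..16: none
  a=17: (17, -2, 74), (17, 2, 74)  [2]
  a=18: none
  a=19: (19, -8, 67), (19, 8, 67)  [2]
  a=20..22: none
  a=23: (23, -20, 59), (23, 20, 59)  [2]
  a=24..25: none
  a=26: (26, -22, 53), (26, 22, 53)  [2]
  a=27..30: none
  a=31: (31, -26, 46), (31, 26, 46)  [2]
  a=32..33: none
  a=34: (34, -2, 37), (34, 2, 37)  [2]
  a=35..37: none
  a=38: (38, -30, 39), (38, 30, 39)  [2]
  a=39..40: none
Total reduced forms: 1 + 1 + 1 + 1 + 2 + 2 + 2 + 2 + 2 + 2 + 2 + 2 = 20
h = 20

20


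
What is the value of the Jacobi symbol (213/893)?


Compute (213/893) via quadratic reciprocity:
  reciprocity: (213/893) -> +(893/213)
  reduce: (41/213)
  reciprocity: (41/213) -> +(213/41)
  reduce: (8/41)
  pull out 2: (2/41) = +1  (since 41 mod 8 = 1)
  pull out 2: (2/41) = +1  (since 41 mod 8 = 1)
  pull out 2: (2/41) = +1  (since 41 mod 8 = 1)
  (1/41) = 1
Product of signs = 1

1


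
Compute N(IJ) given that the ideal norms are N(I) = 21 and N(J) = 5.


N(IJ) = N(I) * N(J)
= 21 * 5
= 105

105


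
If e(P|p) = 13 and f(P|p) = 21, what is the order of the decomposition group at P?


|D_P| = e * f
= 13 * 21
= 273

273


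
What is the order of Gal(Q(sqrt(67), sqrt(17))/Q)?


The 2 square roots of distinct primes are multiplicatively independent over Q,
so [K:Q] = 2^2 and Gal(K/Q) is isomorphic to (Z/2Z)^2.
|Gal| = 2^2 = 4

4


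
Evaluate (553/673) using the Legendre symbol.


p = 673 is prime, so compute (553/673) with the reciprocity algorithm (Jacobi-symbol steps: pull out 2s via (2/n), flip via reciprocity, reduce):
  reciprocity: (553/673) -> +(673/553)
  reduce: (120/553)
  pull out 2: (2/553) = +1  (since 553 mod 8 = 1)
  pull out 2: (2/553) = +1  (since 553 mod 8 = 1)
  pull out 2: (2/553) = +1  (since 553 mod 8 = 1)
  reciprocity: (15/553) -> +(553/15)
  reduce: (13/15)
  reciprocity: (13/15) -> +(15/13)
  reduce: (2/13)
  pull out 2: (2/13) = -1  (since 13 mod 8 = 5)
  (1/13) = 1
Product of signs = -1
(553/673) = -1

-1


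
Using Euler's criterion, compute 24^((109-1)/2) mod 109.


p = 109 is prime and the exponent is (p-1)/2 = 54, so by Euler's criterion 24^54 = (24/109) = +1 or -1 mod 109.
Compute by square-and-multiply:
  54 = 32 + 16 + 4 + 2 (binary 110110)
  Repeated squaring mod 109: 24^1 = 24, 24^2 = 31, 24^4 = 89, 24^8 = 73, 24^16 = 97, 24^32 = 35
  24^54 = 24^32 * 24^16 * 24^4 * 24^2 = 35 * 97 * 89 * 31 mod 109
    35 * 97 = 3395 = 16 mod 109
    16 * 89 = 1424 = 7 mod 109
    7 * 31 = 217 = 108 mod 109
  24^54 = 108 mod 109
Result 108 = p - 1 = -1 mod 109: 24 is a quadratic non-residue mod 109. As a residue in [0, p-1] the value is 108.
24^54 mod 109 = 108

108


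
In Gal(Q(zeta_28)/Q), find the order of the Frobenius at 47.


The Frobenius at p in Gal(Q(zeta_n)/Q) = (Z/nZ)* is the class of p, so its order is ord_28(47), the smallest k >= 1 with 47^k = 1 mod 28.
n = 28 = 2^2 * 7, phi(28) = 12; the order divides phi(n).
Divisors of 12: 1, 2, 3, 4, 6, 12
Repeated squaring mod 28: 47^1 = 19, 47^2 = 25, 47^4 = 9, 47^8 = 25
Test divisors in increasing order:
  k=1: 47^1 = 19 mod 28
  k=2: 47^2 = 25 mod 28
  k=3: 47^3 = 25 * 19 = 27 mod 28
  k=4: 47^4 = 9 mod 28
  k=6: 47^6 = 9 * 25 = 1 mod 28  <- first divisor giving 1
Order = 6

6


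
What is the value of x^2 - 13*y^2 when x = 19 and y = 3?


x^2 - d*y^2
= 19^2 - 13*3^2
= 361 - 117
= 244

244


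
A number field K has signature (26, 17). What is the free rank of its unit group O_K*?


By Dirichlet's unit theorem:
rank = r1 + r2 - 1
= 26 + 17 - 1
= 42

42


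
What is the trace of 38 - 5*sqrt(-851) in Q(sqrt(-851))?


Tr(a + b*sqrt(d)) = (a + b*sqrt(d)) + (a - b*sqrt(d)) = 2a
= 2 * (38)
= 76

76


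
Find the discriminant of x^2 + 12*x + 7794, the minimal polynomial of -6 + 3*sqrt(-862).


The element -6 + 3*sqrt(-862) has minimal polynomial:
x^2 + 12*x + 7794
Discriminant = (12)^2 - 4*(7794)
= 144 - 31176
= -31032

-31032


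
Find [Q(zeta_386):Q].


The degree equals Euler's totient phi(386).
386 = 2 * 193
phi(386) = 192

192


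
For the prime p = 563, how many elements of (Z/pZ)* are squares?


For prime p, the number of non-zero quadratic residues is (p-1)/2.
= (563-1)/2
= 281

281


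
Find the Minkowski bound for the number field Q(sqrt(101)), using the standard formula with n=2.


d = 101, d mod 4 = 1, so disc(K) = d = 101; |disc(K)| = 101
Real quadratic field, so n = 2, s = r2 = 0, r1 = 2
M = (n!/n^n) * (4/pi)^s * sqrt(|disc(K)|) = (2!/2^2) * (4/pi)^0 * sqrt(101)
= 0.5 * 1.000000 * 10.049876
= 5.0249

5.0249


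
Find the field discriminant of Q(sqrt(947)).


For K = Q(sqrt(d)) with d squarefree: disc(K) = d if d = 1 mod 4, and disc(K) = 4d if d = 2 or 3 mod 4.
Here d = 947, and d mod 4 = 3.
d = 3 mod 4, not 1 (O_K = Z[sqrt(d)]), so disc(K) = 4d = 4 * (947) = 3788

3788


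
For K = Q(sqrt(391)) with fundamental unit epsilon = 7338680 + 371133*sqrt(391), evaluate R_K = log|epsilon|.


epsilon = 7338680 + 371133*sqrt(391)
= 1.4677e+07
R = ln(1.4677e+07)
= 16.5018

16.5018


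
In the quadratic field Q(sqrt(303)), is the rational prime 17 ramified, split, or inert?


K = Q(sqrt(303)). Since d mod 4 = 3, disc(K) = 1212.
Check p | disc: 1212 mod 17 = 5.
p does not divide disc. Compute Legendre symbol (d/p):
14^((17-1)/2) mod 17 = -1
(d/p) = -1, so p is inert: (p) stays prime with e=1, f=2, g=1.
Therefore p is inert.

inert


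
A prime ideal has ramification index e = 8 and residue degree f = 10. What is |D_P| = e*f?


|D_P| = e * f
= 8 * 10
= 80

80


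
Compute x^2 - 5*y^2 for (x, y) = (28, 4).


x^2 - d*y^2
= 28^2 - 5*4^2
= 784 - 80
= 704

704


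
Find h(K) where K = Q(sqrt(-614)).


K = Q(sqrt(-614)). d mod 4 = 2, so D = disc(K) = 4d = -2456
h(K) equals the number of primitive reduced positive-definite forms (a, b, c) = a*x^2 + b*x*y + c*y^2 with b^2 - 4ac = D,
where reduced means |b| <= a <= c, with b >= 0 whenever |b| = a or a = c, and primitive means gcd(a, b, c) = 1.
Reduced forces 3a^2 <= |D| = 2456, so 1 <= a <= 28; b must have the parity of D, and c = (b^2 - D)/(4a) must be an integer >= a.
Enumerate a = 1..28, b in [-a, a]:
  a=1: (1, 0, 614)  [1]
  a=2: (2, 0, 307)  [1]
  a=3: (3, -2, 205), (3, 2, 205)  [2]
  a=4: none
  a=5: (5, -2, 123), (5, 2, 123)  [2]
  a=6: (6, -4, 103), (6, 4, 103)  [2]
  a=7: (7, -6, 89), (7, 6, 89)  [2]
  a=8: none
  a=9: (9, -8, 70), (9, 8, 70)  [2]
  a=10: (10, -8, 63), (10, 8, 63)  [2]
  a=11..12: none
  a=13: (13, -12, 50), (13, 12, 50)  [2]
  a=14: (14, -8, 45), (14, 8, 45)  [2]
  a=15: (15, -8, 42), (15, -2, 41), (15, 2, 41), (15, 8, 42)  [4]
  a=16: none
  a=17: (17, -14, 39), (17, 14, 39)  [2]
  a=18: (18, -8, 35), (18, 8, 35)  [2]
  a=19..20: none
  a=21: (21, -20, 34), (21, -8, 30), (21, 8, 30), (21, 20, 34)  [4]
  a=22..24: none
  a=25: (25, -12, 26), (25, 12, 26)  [2]
  a=26: none
  a=27: (27, -26, 29), (27, 26, 29)  [2]
  a=28: none
Total reduced forms: 1 + 1 + 2 + 2 + 2 + 2 + 2 + 2 + 2 + 2 + 4 + 2 + 2 + 4 + 2 + 2 = 34
h = 34

34


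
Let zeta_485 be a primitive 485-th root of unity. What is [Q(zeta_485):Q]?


The degree equals Euler's totient phi(485).
485 = 5 * 97
phi(485) = 384

384


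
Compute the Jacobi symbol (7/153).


Compute (7/153) via quadratic reciprocity:
  reciprocity: (7/153) -> +(153/7)
  reduce: (6/7)
  pull out 2: (2/7) = +1  (since 7 mod 8 = 7)
  reciprocity: (3/7) -> -(7/3)
  reduce: (1/3)
  (1/3) = 1
Product of signs = -1

-1


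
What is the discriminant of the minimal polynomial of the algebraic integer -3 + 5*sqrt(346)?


The element -3 + 5*sqrt(346) has minimal polynomial:
x^2 + 6*x - 8641
Discriminant = (6)^2 - 4*(-8641)
= 36 + 34564
= 34600

34600


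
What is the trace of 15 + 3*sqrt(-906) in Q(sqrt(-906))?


Tr(a + b*sqrt(d)) = (a + b*sqrt(d)) + (a - b*sqrt(d)) = 2a
= 2 * (15)
= 30

30


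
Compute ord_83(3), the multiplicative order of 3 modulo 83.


We want ord_83(3), the smallest k >= 1 with 3^k = 1 mod 83.
n = 83 = 83, phi(83) = 82; the order divides phi(n).
Divisors of 82: 1, 2, 41, 82
Repeated squaring mod 83: 3^1 = 3, 3^2 = 9, 3^4 = 81, 3^8 = 4, 3^16 = 16, 3^32 = 7, 3^64 = 49
Test divisors in increasing order:
  k=1: 3^1 = 3 mod 83
  k=2: 3^2 = 9 mod 83
  k=41: 3^41 = 7 * 4 * 3 = 1 mod 83  <- first divisor giving 1
Order = 41

41


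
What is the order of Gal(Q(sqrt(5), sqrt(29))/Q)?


The 2 square roots of distinct primes are multiplicatively independent over Q,
so [K:Q] = 2^2 and Gal(K/Q) is isomorphic to (Z/2Z)^2.
|Gal| = 2^2 = 4

4


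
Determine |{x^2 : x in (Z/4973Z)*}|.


For prime p, the number of non-zero quadratic residues is (p-1)/2.
= (4973-1)/2
= 2486

2486


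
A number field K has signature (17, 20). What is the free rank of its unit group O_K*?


By Dirichlet's unit theorem:
rank = r1 + r2 - 1
= 17 + 20 - 1
= 36

36


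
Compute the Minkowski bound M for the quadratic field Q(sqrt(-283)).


d = -283, d mod 4 = 1, so disc(K) = d = -283; |disc(K)| = 283
Imaginary quadratic field, so n = 2, s = r2 = 1, r1 = 0
M = (n!/n^n) * (4/pi)^s * sqrt(|disc(K)|) = (2!/2^2) * (4/pi)^1 * sqrt(283)
= 0.5 * 1.273240 * 16.822604
= 10.7096

10.7096


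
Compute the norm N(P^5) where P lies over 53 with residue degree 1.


N(P^a) = p^(a*f)
= 53^(5*1)
= 53^5
= 418195493

418195493


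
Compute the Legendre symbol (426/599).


p = 599 is prime, so compute (426/599) with the reciprocity algorithm (Jacobi-symbol steps: pull out 2s via (2/n), flip via reciprocity, reduce):
  pull out 2: (2/599) = +1  (since 599 mod 8 = 7)
  reciprocity: (213/599) -> +(599/213)
  reduce: (173/213)
  reciprocity: (173/213) -> +(213/173)
  reduce: (40/173)
  pull out 2: (2/173) = -1  (since 173 mod 8 = 5)
  pull out 2: (2/173) = -1  (since 173 mod 8 = 5)
  pull out 2: (2/173) = -1  (since 173 mod 8 = 5)
  reciprocity: (5/173) -> +(173/5)
  reduce: (3/5)
  reciprocity: (3/5) -> +(5/3)
  reduce: (2/3)
  pull out 2: (2/3) = -1  (since 3 mod 8 = 3)
  (1/3) = 1
Product of signs = 1
(426/599) = 1

1


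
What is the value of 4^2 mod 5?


p = 5 is prime and the exponent is (p-1)/2 = 2, so by Euler's criterion 4^2 = (4/5) = +1 or -1 mod 5.
Compute by square-and-multiply:
  2 = 2 (binary 10)
  Repeated squaring mod 5: 4^1 = 4, 4^2 = 1
  4^2 = 1 mod 5
Result 1: 4 is a quadratic residue mod 5.
4^2 mod 5 = 1

1


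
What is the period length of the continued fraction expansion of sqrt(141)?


Run the CF algorithm for sqrt(141).
a_0 = floor(sqrt(141)) = 11; set m_0=0, q_0=1.
Recurrence: m' = q*a - m,  q' = (d - m'^2)/q,  a' = floor((a_0 + m')/q').
  step 1: m=11, q=20, a=1
  step 2: m=9, q=3, a=6
  step 3: m=9, q=20, a=1
  step 4: m=11, q=1, a=22
a_4 = 2*a_0 = 22, so the period closes here.
sqrt(141) = [11; 1, 6, 1, 22]
Period length = 4

4


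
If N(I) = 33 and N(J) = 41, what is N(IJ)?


N(IJ) = N(I) * N(J)
= 33 * 41
= 1353

1353


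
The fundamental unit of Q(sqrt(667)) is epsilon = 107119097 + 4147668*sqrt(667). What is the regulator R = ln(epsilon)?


epsilon = 107119097 + 4147668*sqrt(667)
= 2.1424e+08
R = ln(2.1424e+08)
= 19.1826

19.1826


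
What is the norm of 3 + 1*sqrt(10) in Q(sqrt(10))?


N(a + b*sqrt(d)) = a^2 - d*b^2
= (3)^2 - (10)*(1)^2
= 9 - 10
= -1

-1


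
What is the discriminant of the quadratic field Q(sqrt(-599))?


For K = Q(sqrt(d)) with d squarefree: disc(K) = d if d = 1 mod 4, and disc(K) = 4d if d = 2 or 3 mod 4.
Here d = -599, and d mod 4 = 1.
d = 1 mod 4 (O_K = Z[(1+sqrt(d))/2]), so disc(K) = d = -599

-599


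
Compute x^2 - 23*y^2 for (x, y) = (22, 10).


x^2 - d*y^2
= 22^2 - 23*10^2
= 484 - 2300
= -1816

-1816


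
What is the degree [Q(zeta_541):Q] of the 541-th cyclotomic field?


The degree equals Euler's totient phi(541).
541 = 541
phi(541) = 540

540


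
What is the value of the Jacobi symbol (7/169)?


Compute (7/169) via quadratic reciprocity:
  reciprocity: (7/169) -> +(169/7)
  reduce: (1/7)
  (1/7) = 1
Product of signs = 1

1


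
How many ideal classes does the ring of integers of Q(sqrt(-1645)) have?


K = Q(sqrt(-1645)). d mod 4 = 3, so D = disc(K) = 4d = -6580
h(K) equals the number of primitive reduced positive-definite forms (a, b, c) = a*x^2 + b*x*y + c*y^2 with b^2 - 4ac = D,
where reduced means |b| <= a <= c, with b >= 0 whenever |b| = a or a = c, and primitive means gcd(a, b, c) = 1.
Reduced forces 3a^2 <= |D| = 6580, so 1 <= a <= 46; b must have the parity of D, and c = (b^2 - D)/(4a) must be an integer >= a.
Enumerate a = 1..46, b in [-a, a]:
  a=1: (1, 0, 1645)  [1]
  a=2: (2, 2, 823)  [1]
  a=3..4: none
  a=5: (5, 0, 329)  [1]
  a=6: none
  a=7: (7, 0, 235)  [1]
  a=8..9: none
  a=10: (10, 10, 167)  [1]
  a=11: (11, -8, 151), (11, 8, 151)  [2]
  a=12..13: none
  a=14: (14, 14, 121)  [1]
  a=15..16: none
  a=17: (17, -4, 97), (17, 4, 97)  [2]
  a=18..21: none
  a=22: (22, -14, 77), (22, 14, 77)  [2]
  a=23..33: none
  a=34: (34, -30, 55), (34, 30, 55)  [2]
  a=35: (35, 0, 47)  [1]
  a=36..40: none
  a=41: (41, 12, 41)  [1]
  a=42..46: none
Total reduced forms: 1 + 1 + 1 + 1 + 1 + 2 + 1 + 2 + 2 + 2 + 1 + 1 = 16
h = 16

16


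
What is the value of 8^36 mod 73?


p = 73 is prime and the exponent is (p-1)/2 = 36, so by Euler's criterion 8^36 = (8/73) = +1 or -1 mod 73.
Compute by square-and-multiply:
  36 = 32 + 4 (binary 100100)
  Repeated squaring mod 73: 8^1 = 8, 8^2 = 64, 8^4 = 8, 8^8 = 64, 8^16 = 8, 8^32 = 64
  8^36 = 8^32 * 8^4 = 64 * 8 mod 73
    64 * 8 = 512 = 1 mod 73
  8^36 = 1 mod 73
Result 1: 8 is a quadratic residue mod 73.
8^36 mod 73 = 1

1


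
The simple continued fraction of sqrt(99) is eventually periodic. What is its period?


Run the CF algorithm for sqrt(99).
a_0 = floor(sqrt(99)) = 9; set m_0=0, q_0=1.
Recurrence: m' = q*a - m,  q' = (d - m'^2)/q,  a' = floor((a_0 + m')/q').
  step 1: m=9, q=18, a=1
  step 2: m=9, q=1, a=18
a_2 = 2*a_0 = 18, so the period closes here.
sqrt(99) = [9; 1, 18]
Period length = 2

2


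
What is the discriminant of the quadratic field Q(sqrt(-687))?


For K = Q(sqrt(d)) with d squarefree: disc(K) = d if d = 1 mod 4, and disc(K) = 4d if d = 2 or 3 mod 4.
Here d = -687, and d mod 4 = 1.
d = 1 mod 4 (O_K = Z[(1+sqrt(d))/2]), so disc(K) = d = -687

-687


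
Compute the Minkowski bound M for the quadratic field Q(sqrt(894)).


d = 894, d mod 4 = 2, so disc(K) = 4d = 3576; |disc(K)| = 3576
Real quadratic field, so n = 2, s = r2 = 0, r1 = 2
M = (n!/n^n) * (4/pi)^s * sqrt(|disc(K)|) = (2!/2^2) * (4/pi)^0 * sqrt(3576)
= 0.5 * 1.000000 * 59.799666
= 29.8998

29.8998


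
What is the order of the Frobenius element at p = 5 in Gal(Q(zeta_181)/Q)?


The Frobenius at p in Gal(Q(zeta_n)/Q) = (Z/nZ)* is the class of p, so its order is ord_181(5), the smallest k >= 1 with 5^k = 1 mod 181.
n = 181 = 181, phi(181) = 180; the order divides phi(n).
Divisors of 180: 1, 2, 3, 4, 5, 6, 9, 10, 12, 15, 18, 20, 30, 36, 45, 60, 90, 180
Repeated squaring mod 181: 5^1 = 5, 5^2 = 25, 5^4 = 82, 5^8 = 27, 5^16 = 5, 5^32 = 25, 5^64 = 82, 5^128 = 27
Test divisors in increasing order:
  k=1: 5^1 = 5 mod 181
  k=2: 5^2 = 25 mod 181
  k=3: 5^3 = 25 * 5 = 125 mod 181
  k=4: 5^4 = 82 mod 181
  k=5: 5^5 = 82 * 5 = 48 mod 181
  k=6: 5^6 = 82 * 25 = 59 mod 181
  k=9: 5^9 = 27 * 5 = 135 mod 181
  k=10: 5^10 = 27 * 25 = 132 mod 181
  k=12: 5^12 = 27 * 82 = 42 mod 181
  k=15: 5^15 = 27 * 82 * 25 * 5 = 1 mod 181  <- first divisor giving 1
Order = 15

15


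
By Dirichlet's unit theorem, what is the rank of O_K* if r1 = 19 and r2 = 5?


By Dirichlet's unit theorem:
rank = r1 + r2 - 1
= 19 + 5 - 1
= 23

23


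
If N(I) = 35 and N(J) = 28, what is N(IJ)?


N(IJ) = N(I) * N(J)
= 35 * 28
= 980

980


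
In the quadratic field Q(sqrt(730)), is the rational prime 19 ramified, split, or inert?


K = Q(sqrt(730)). Since d mod 4 = 2, disc(K) = 2920.
Check p | disc: 2920 mod 19 = 13.
p does not divide disc. Compute Legendre symbol (d/p):
8^((19-1)/2) mod 19 = -1
(d/p) = -1, so p is inert: (p) stays prime with e=1, f=2, g=1.
Therefore p is inert.

inert


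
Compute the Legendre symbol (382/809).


p = 809 is prime, so compute (382/809) with the reciprocity algorithm (Jacobi-symbol steps: pull out 2s via (2/n), flip via reciprocity, reduce):
  pull out 2: (2/809) = +1  (since 809 mod 8 = 1)
  reciprocity: (191/809) -> +(809/191)
  reduce: (45/191)
  reciprocity: (45/191) -> +(191/45)
  reduce: (11/45)
  reciprocity: (11/45) -> +(45/11)
  reduce: (1/11)
  (1/11) = 1
Product of signs = 1
(382/809) = 1

1


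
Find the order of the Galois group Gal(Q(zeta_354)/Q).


|Gal(Q(zeta_354)/Q)| = phi(354)
= 116

116


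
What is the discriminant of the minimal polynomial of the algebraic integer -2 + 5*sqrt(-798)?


The element -2 + 5*sqrt(-798) has minimal polynomial:
x^2 + 4*x + 19954
Discriminant = (4)^2 - 4*(19954)
= 16 - 79816
= -79800

-79800


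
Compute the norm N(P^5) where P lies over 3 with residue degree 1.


N(P^a) = p^(a*f)
= 3^(5*1)
= 3^5
= 243

243


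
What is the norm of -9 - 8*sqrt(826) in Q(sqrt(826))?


N(a + b*sqrt(d)) = a^2 - d*b^2
= (-9)^2 - (826)*(-8)^2
= 81 - 52864
= -52783

-52783


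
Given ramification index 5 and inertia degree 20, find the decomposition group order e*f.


|D_P| = e * f
= 5 * 20
= 100

100


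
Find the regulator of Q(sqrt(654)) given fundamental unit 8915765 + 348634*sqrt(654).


epsilon = 8915765 + 348634*sqrt(654)
= 1.7832e+07
R = ln(1.7832e+07)
= 16.6965

16.6965


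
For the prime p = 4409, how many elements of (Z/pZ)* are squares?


For prime p, the number of non-zero quadratic residues is (p-1)/2.
= (4409-1)/2
= 2204

2204


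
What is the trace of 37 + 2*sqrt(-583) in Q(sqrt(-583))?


Tr(a + b*sqrt(d)) = (a + b*sqrt(d)) + (a - b*sqrt(d)) = 2a
= 2 * (37)
= 74

74


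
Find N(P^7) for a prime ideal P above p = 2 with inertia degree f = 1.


N(P^a) = p^(a*f)
= 2^(7*1)
= 2^7
= 128

128


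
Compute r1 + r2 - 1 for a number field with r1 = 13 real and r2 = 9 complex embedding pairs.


By Dirichlet's unit theorem:
rank = r1 + r2 - 1
= 13 + 9 - 1
= 21

21


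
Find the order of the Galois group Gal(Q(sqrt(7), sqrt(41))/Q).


The 2 square roots of distinct primes are multiplicatively independent over Q,
so [K:Q] = 2^2 and Gal(K/Q) is isomorphic to (Z/2Z)^2.
|Gal| = 2^2 = 4

4


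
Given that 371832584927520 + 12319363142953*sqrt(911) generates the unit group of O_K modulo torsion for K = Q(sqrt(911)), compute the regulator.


epsilon = 371832584927520 + 12319363142953*sqrt(911)
= 7.4367e+14
R = ln(7.4367e+14)
= 34.2426

34.2426


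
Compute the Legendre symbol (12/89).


p = 89 is prime, so compute (12/89) with the reciprocity algorithm (Jacobi-symbol steps: pull out 2s via (2/n), flip via reciprocity, reduce):
  pull out 2: (2/89) = +1  (since 89 mod 8 = 1)
  pull out 2: (2/89) = +1  (since 89 mod 8 = 1)
  reciprocity: (3/89) -> +(89/3)
  reduce: (2/3)
  pull out 2: (2/3) = -1  (since 3 mod 8 = 3)
  (1/3) = 1
Product of signs = -1
(12/89) = -1

-1


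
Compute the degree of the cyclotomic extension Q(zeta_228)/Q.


The degree equals Euler's totient phi(228).
228 = 2^2 * 3 * 19
phi(228) = 72

72


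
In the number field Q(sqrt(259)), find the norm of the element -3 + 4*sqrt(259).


N(a + b*sqrt(d)) = a^2 - d*b^2
= (-3)^2 - (259)*(4)^2
= 9 - 4144
= -4135

-4135


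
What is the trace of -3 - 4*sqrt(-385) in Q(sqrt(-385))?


Tr(a + b*sqrt(d)) = (a + b*sqrt(d)) + (a - b*sqrt(d)) = 2a
= 2 * (-3)
= -6

-6


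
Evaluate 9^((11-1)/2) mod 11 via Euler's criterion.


p = 11 is prime and the exponent is (p-1)/2 = 5, so by Euler's criterion 9^5 = (9/11) = +1 or -1 mod 11.
Compute by square-and-multiply:
  5 = 4 + 1 (binary 101)
  Repeated squaring mod 11: 9^1 = 9, 9^2 = 4, 9^4 = 5
  9^5 = 9^4 * 9^1 = 5 * 9 mod 11
    5 * 9 = 45 = 1 mod 11
  9^5 = 1 mod 11
Result 1: 9 is a quadratic residue mod 11.
9^5 mod 11 = 1

1


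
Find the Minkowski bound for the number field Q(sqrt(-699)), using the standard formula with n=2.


d = -699, d mod 4 = 1, so disc(K) = d = -699; |disc(K)| = 699
Imaginary quadratic field, so n = 2, s = r2 = 1, r1 = 0
M = (n!/n^n) * (4/pi)^s * sqrt(|disc(K)|) = (2!/2^2) * (4/pi)^1 * sqrt(699)
= 0.5 * 1.273240 * 26.438608
= 16.8313

16.8313


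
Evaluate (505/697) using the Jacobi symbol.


Compute (505/697) via quadratic reciprocity:
  reciprocity: (505/697) -> +(697/505)
  reduce: (192/505)
  pull out 2: (2/505) = +1  (since 505 mod 8 = 1)
  pull out 2: (2/505) = +1  (since 505 mod 8 = 1)
  pull out 2: (2/505) = +1  (since 505 mod 8 = 1)
  pull out 2: (2/505) = +1  (since 505 mod 8 = 1)
  pull out 2: (2/505) = +1  (since 505 mod 8 = 1)
  pull out 2: (2/505) = +1  (since 505 mod 8 = 1)
  reciprocity: (3/505) -> +(505/3)
  reduce: (1/3)
  (1/3) = 1
Product of signs = 1

1


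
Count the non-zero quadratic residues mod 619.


For prime p, the number of non-zero quadratic residues is (p-1)/2.
= (619-1)/2
= 309

309


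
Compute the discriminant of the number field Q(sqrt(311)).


For K = Q(sqrt(d)) with d squarefree: disc(K) = d if d = 1 mod 4, and disc(K) = 4d if d = 2 or 3 mod 4.
Here d = 311, and d mod 4 = 3.
d = 3 mod 4, not 1 (O_K = Z[sqrt(d)]), so disc(K) = 4d = 4 * (311) = 1244

1244


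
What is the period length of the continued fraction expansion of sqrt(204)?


Run the CF algorithm for sqrt(204).
a_0 = floor(sqrt(204)) = 14; set m_0=0, q_0=1.
Recurrence: m' = q*a - m,  q' = (d - m'^2)/q,  a' = floor((a_0 + m')/q').
  step 1: m=14, q=8, a=3
  step 2: m=10, q=13, a=1
  step 3: m=3, q=15, a=1
  step 4: m=12, q=4, a=6
  step 5: m=12, q=15, a=1
  step 6: m=3, q=13, a=1
  step 7: m=10, q=8, a=3
  step 8: m=14, q=1, a=28
a_8 = 2*a_0 = 28, so the period closes here.
sqrt(204) = [14; 3, 1, 1, 6, 1, 1, 3, 28]
Period length = 8

8


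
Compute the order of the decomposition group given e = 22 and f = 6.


|D_P| = e * f
= 22 * 6
= 132

132


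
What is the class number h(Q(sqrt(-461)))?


K = Q(sqrt(-461)). d mod 4 = 3, so D = disc(K) = 4d = -1844
h(K) equals the number of primitive reduced positive-definite forms (a, b, c) = a*x^2 + b*x*y + c*y^2 with b^2 - 4ac = D,
where reduced means |b| <= a <= c, with b >= 0 whenever |b| = a or a = c, and primitive means gcd(a, b, c) = 1.
Reduced forces 3a^2 <= |D| = 1844, so 1 <= a <= 24; b must have the parity of D, and c = (b^2 - D)/(4a) must be an integer >= a.
Enumerate a = 1..24, b in [-a, a]:
  a=1: (1, 0, 461)  [1]
  a=2: (2, 2, 231)  [1]
  a=3: (3, -2, 154), (3, 2, 154)  [2]
  a=4: none
  a=5: (5, -4, 93), (5, 4, 93)  [2]
  a=6: (6, -2, 77), (6, 2, 77)  [2]
  a=7: (7, -2, 66), (7, 2, 66)  [2]
  a=8: none
  a=9: (9, -8, 53), (9, 8, 53)  [2]
  a=10: (10, -6, 47), (10, 6, 47)  [2]
  a=11: (11, -2, 42), (11, 2, 42)  [2]
  a=12..13: none
  a=14: (14, -2, 33), (14, 2, 33)  [2]
  a=15: (15, -14, 34), (15, -4, 31), (15, 4, 31), (15, 14, 34)  [4]
  a=16: none
  a=17: (17, -14, 30), (17, 14, 30)  [2]
  a=18: (18, -10, 27), (18, 10, 27)  [2]
  a=19..20: none
  a=21: (21, -16, 25), (21, -2, 22), (21, 2, 22), (21, 16, 25)  [4]
  a=22..24: none
Total reduced forms: 1 + 1 + 2 + 2 + 2 + 2 + 2 + 2 + 2 + 2 + 4 + 2 + 2 + 4 = 30
h = 30

30


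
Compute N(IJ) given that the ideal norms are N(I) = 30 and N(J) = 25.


N(IJ) = N(I) * N(J)
= 30 * 25
= 750

750


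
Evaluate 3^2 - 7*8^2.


x^2 - d*y^2
= 3^2 - 7*8^2
= 9 - 448
= -439

-439


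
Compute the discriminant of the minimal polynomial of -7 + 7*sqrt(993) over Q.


The element -7 + 7*sqrt(993) has minimal polynomial:
x^2 + 14*x - 48608
Discriminant = (14)^2 - 4*(-48608)
= 196 + 194432
= 194628

194628


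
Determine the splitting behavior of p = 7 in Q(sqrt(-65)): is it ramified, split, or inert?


K = Q(sqrt(-65)). Since d mod 4 = 3, disc(K) = -260.
Check p | disc: -260 mod 7 = 6.
p does not divide disc. Compute Legendre symbol (d/p):
5^((7-1)/2) mod 7 = -1
(d/p) = -1, so p is inert: (p) stays prime with e=1, f=2, g=1.
Therefore p is inert.

inert


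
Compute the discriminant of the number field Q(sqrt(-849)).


For K = Q(sqrt(d)) with d squarefree: disc(K) = d if d = 1 mod 4, and disc(K) = 4d if d = 2 or 3 mod 4.
Here d = -849, and d mod 4 = 3.
d = 3 mod 4, not 1 (O_K = Z[sqrt(d)]), so disc(K) = 4d = 4 * (-849) = -3396

-3396


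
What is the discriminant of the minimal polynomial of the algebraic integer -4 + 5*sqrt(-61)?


The element -4 + 5*sqrt(-61) has minimal polynomial:
x^2 + 8*x + 1541
Discriminant = (8)^2 - 4*(1541)
= 64 - 6164
= -6100

-6100


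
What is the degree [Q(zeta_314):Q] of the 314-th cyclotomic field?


The degree equals Euler's totient phi(314).
314 = 2 * 157
phi(314) = 156

156


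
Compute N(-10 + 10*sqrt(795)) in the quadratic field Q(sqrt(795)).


N(a + b*sqrt(d)) = a^2 - d*b^2
= (-10)^2 - (795)*(10)^2
= 100 - 79500
= -79400

-79400


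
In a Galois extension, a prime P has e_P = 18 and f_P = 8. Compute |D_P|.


|D_P| = e * f
= 18 * 8
= 144

144


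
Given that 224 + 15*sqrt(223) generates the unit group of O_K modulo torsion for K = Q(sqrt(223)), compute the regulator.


epsilon = 224 + 15*sqrt(223)
= 447.9978
R = ln(447.9978)
= 6.1048

6.1048


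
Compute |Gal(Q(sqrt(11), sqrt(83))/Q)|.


The 2 square roots of distinct primes are multiplicatively independent over Q,
so [K:Q] = 2^2 and Gal(K/Q) is isomorphic to (Z/2Z)^2.
|Gal| = 2^2 = 4

4


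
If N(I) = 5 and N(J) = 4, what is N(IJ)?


N(IJ) = N(I) * N(J)
= 5 * 4
= 20

20


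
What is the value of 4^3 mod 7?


p = 7 is prime and the exponent is (p-1)/2 = 3, so by Euler's criterion 4^3 = (4/7) = +1 or -1 mod 7.
Compute by square-and-multiply:
  3 = 2 + 1 (binary 11)
  Repeated squaring mod 7: 4^1 = 4, 4^2 = 2
  4^3 = 4^2 * 4^1 = 2 * 4 mod 7
    2 * 4 = 8 = 1 mod 7
  4^3 = 1 mod 7
Result 1: 4 is a quadratic residue mod 7.
4^3 mod 7 = 1

1


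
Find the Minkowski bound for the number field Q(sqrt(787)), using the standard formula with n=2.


d = 787, d mod 4 = 3, so disc(K) = 4d = 3148; |disc(K)| = 3148
Real quadratic field, so n = 2, s = r2 = 0, r1 = 2
M = (n!/n^n) * (4/pi)^s * sqrt(|disc(K)|) = (2!/2^2) * (4/pi)^0 * sqrt(3148)
= 0.5 * 1.000000 * 56.107041
= 28.0535

28.0535


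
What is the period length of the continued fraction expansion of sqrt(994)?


Run the CF algorithm for sqrt(994).
a_0 = floor(sqrt(994)) = 31; set m_0=0, q_0=1.
Recurrence: m' = q*a - m,  q' = (d - m'^2)/q,  a' = floor((a_0 + m')/q').
  step 1: m=31, q=33, a=1
  step 2: m=2, q=30, a=1
  step 3: m=28, q=7, a=8
  step 4: m=28, q=30, a=1
  step 5: m=2, q=33, a=1
  step 6: m=31, q=1, a=62
a_6 = 2*a_0 = 62, so the period closes here.
sqrt(994) = [31; 1, 1, 8, 1, 1, 62]
Period length = 6

6


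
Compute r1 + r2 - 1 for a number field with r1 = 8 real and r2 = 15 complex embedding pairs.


By Dirichlet's unit theorem:
rank = r1 + r2 - 1
= 8 + 15 - 1
= 22

22


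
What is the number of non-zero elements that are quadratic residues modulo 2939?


For prime p, the number of non-zero quadratic residues is (p-1)/2.
= (2939-1)/2
= 1469

1469


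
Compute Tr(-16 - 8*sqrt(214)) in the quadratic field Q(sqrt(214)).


Tr(a + b*sqrt(d)) = (a + b*sqrt(d)) + (a - b*sqrt(d)) = 2a
= 2 * (-16)
= -32

-32


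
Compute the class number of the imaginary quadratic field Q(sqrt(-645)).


K = Q(sqrt(-645)). d mod 4 = 3, so D = disc(K) = 4d = -2580
h(K) equals the number of primitive reduced positive-definite forms (a, b, c) = a*x^2 + b*x*y + c*y^2 with b^2 - 4ac = D,
where reduced means |b| <= a <= c, with b >= 0 whenever |b| = a or a = c, and primitive means gcd(a, b, c) = 1.
Reduced forces 3a^2 <= |D| = 2580, so 1 <= a <= 29; b must have the parity of D, and c = (b^2 - D)/(4a) must be an integer >= a.
Enumerate a = 1..29, b in [-a, a]:
  a=1: (1, 0, 645)  [1]
  a=2: (2, 2, 323)  [1]
  a=3: (3, 0, 215)  [1]
  a=4: none
  a=5: (5, 0, 129)  [1]
  a=6: (6, 6, 109)  [1]
  a=7..9: none
  a=10: (10, 10, 67)  [1]
  a=11: (11, -4, 59), (11, 4, 59)  [2]
  a=12..14: none
  a=15: (15, 0, 43)  [1]
  a=16: none
  a=17: (17, -2, 38), (17, 2, 38)  [2]
  a=18: none
  a=19: (19, -2, 34), (19, 2, 34)  [2]
  a=20..21: none
  a=22: (22, -18, 33), (22, 18, 33)  [2]
  a=23..28: none
  a=29: (29, 28, 29)  [1]
Total reduced forms: 1 + 1 + 1 + 1 + 1 + 1 + 2 + 1 + 2 + 2 + 2 + 1 = 16
h = 16

16


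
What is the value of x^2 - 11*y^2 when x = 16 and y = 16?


x^2 - d*y^2
= 16^2 - 11*16^2
= 256 - 2816
= -2560

-2560


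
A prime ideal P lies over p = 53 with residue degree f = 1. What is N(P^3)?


N(P^a) = p^(a*f)
= 53^(3*1)
= 53^3
= 148877

148877


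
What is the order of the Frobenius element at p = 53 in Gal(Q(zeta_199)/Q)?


The Frobenius at p in Gal(Q(zeta_n)/Q) = (Z/nZ)* is the class of p, so its order is ord_199(53), the smallest k >= 1 with 53^k = 1 mod 199.
n = 199 = 199, phi(199) = 198; the order divides phi(n).
Divisors of 198: 1, 2, 3, 6, 9, 11, 18, 22, 33, 66, 99, 198
Repeated squaring mod 199: 53^1 = 53, 53^2 = 23, 53^4 = 131, 53^8 = 47, 53^16 = 20, 53^32 = 2, 53^64 = 4, 53^128 = 16
Test divisors in increasing order:
  k=1: 53^1 = 53 mod 199
  k=2: 53^2 = 23 mod 199
  k=3: 53^3 = 23 * 53 = 25 mod 199
  k=6: 53^6 = 131 * 23 = 28 mod 199
  k=9: 53^9 = 47 * 53 = 103 mod 199
  k=11: 53^11 = 47 * 23 * 53 = 180 mod 199
  k=18: 53^18 = 20 * 23 = 62 mod 199
  k=22: 53^22 = 20 * 131 * 23 = 162 mod 199
  k=33: 53^33 = 2 * 53 = 106 mod 199
  k=66: 53^66 = 4 * 23 = 92 mod 199
  k=99: 53^99 = 4 * 2 * 23 * 53 = 1 mod 199  <- first divisor giving 1
Order = 99

99


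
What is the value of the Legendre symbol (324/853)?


p = 853 is prime, so compute (324/853) with the reciprocity algorithm (Jacobi-symbol steps: pull out 2s via (2/n), flip via reciprocity, reduce):
  pull out 2: (2/853) = -1  (since 853 mod 8 = 5)
  pull out 2: (2/853) = -1  (since 853 mod 8 = 5)
  reciprocity: (81/853) -> +(853/81)
  reduce: (43/81)
  reciprocity: (43/81) -> +(81/43)
  reduce: (38/43)
  pull out 2: (2/43) = -1  (since 43 mod 8 = 3)
  reciprocity: (19/43) -> -(43/19)
  reduce: (5/19)
  reciprocity: (5/19) -> +(19/5)
  reduce: (4/5)
  pull out 2: (2/5) = -1  (since 5 mod 8 = 5)
  pull out 2: (2/5) = -1  (since 5 mod 8 = 5)
  (1/5) = 1
Product of signs = 1
(324/853) = 1

1


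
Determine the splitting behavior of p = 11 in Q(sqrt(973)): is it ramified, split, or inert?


K = Q(sqrt(973)). Since d mod 4 = 1, disc(K) = 973.
Check p | disc: 973 mod 11 = 5.
p does not divide disc. Compute Legendre symbol (d/p):
5^((11-1)/2) mod 11 = 1
(d/p) = 1, so p splits: (p) = P*P' with e=1, f=1, g=2.
Therefore p is split.

split


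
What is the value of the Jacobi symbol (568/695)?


Compute (568/695) via quadratic reciprocity:
  pull out 2: (2/695) = +1  (since 695 mod 8 = 7)
  pull out 2: (2/695) = +1  (since 695 mod 8 = 7)
  pull out 2: (2/695) = +1  (since 695 mod 8 = 7)
  reciprocity: (71/695) -> -(695/71)
  reduce: (56/71)
  pull out 2: (2/71) = +1  (since 71 mod 8 = 7)
  pull out 2: (2/71) = +1  (since 71 mod 8 = 7)
  pull out 2: (2/71) = +1  (since 71 mod 8 = 7)
  reciprocity: (7/71) -> -(71/7)
  reduce: (1/7)
  (1/7) = 1
Product of signs = 1

1


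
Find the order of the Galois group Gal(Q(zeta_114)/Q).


|Gal(Q(zeta_114)/Q)| = phi(114)
= 36

36


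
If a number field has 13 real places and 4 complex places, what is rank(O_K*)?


By Dirichlet's unit theorem:
rank = r1 + r2 - 1
= 13 + 4 - 1
= 16

16


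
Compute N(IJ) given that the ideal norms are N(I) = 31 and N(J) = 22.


N(IJ) = N(I) * N(J)
= 31 * 22
= 682

682
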